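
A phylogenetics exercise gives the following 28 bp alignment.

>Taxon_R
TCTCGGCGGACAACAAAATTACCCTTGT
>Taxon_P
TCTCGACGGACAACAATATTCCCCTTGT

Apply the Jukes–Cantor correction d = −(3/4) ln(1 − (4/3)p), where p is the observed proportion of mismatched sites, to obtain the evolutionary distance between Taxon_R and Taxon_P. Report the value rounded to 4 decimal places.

0.1156

The sequences differ at positions 6 (G/A), 17 (A/T), 21 (A/C).
p = 3/28 = 0.107143.
d = −0.75 · ln(1 − (4/3)·0.107143) = −0.75 · ln(0.857143) = −0.75 · (-0.154151) = 0.1156.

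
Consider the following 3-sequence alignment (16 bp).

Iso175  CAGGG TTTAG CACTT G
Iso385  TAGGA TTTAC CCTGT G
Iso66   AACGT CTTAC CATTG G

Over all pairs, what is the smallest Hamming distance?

Pairwise Hamming distances:
  Iso175 vs Iso385: 6
  Iso175 vs Iso66: 7
  Iso385 vs Iso66: 7
The smallest is 6, between Iso175 and Iso385.

6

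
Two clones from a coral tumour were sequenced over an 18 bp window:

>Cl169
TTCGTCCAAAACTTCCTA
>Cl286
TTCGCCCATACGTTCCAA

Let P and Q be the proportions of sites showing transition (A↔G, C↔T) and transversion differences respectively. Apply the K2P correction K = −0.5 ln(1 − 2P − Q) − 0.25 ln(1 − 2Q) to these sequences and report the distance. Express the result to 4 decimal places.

0.3497

Mismatches occur at site 5 (T→C, transition), site 9 (A→T, transversion), site 11 (A→C, transversion), site 12 (C→G, transversion), site 17 (T→A, transversion).
Of the 5 differences, 1 transition and 4 transversions over 18 sites: P = 1/18 = 0.055556, Q = 4/18 = 0.222222.
d = −0.5·ln(0.666666) − 0.25·ln(0.555556) = −0.5·(-0.405466) − 0.25·(-0.587786) = 0.3497.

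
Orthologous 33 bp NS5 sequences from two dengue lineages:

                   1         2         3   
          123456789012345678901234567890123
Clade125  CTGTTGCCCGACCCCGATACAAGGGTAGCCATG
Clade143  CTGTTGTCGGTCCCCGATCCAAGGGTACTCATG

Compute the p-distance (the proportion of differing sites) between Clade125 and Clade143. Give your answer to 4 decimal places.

0.1818

The sequences differ at positions 7 (C/T), 9 (C/G), 11 (A/T), 19 (A/C), 28 (G/C), 29 (C/T).
There are 6 differences over 33 sites, so p = 6/33 = 0.1818.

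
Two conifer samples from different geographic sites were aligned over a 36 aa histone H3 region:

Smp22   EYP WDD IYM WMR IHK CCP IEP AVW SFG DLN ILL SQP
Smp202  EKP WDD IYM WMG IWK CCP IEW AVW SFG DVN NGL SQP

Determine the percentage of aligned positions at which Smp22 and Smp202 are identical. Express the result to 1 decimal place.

Mismatches occur at site 2 (Y↔K), site 12 (R↔G), site 14 (H↔W), site 21 (P↔W), site 29 (L↔V), site 31 (I↔N), site 32 (L↔G).
29 of the 36 sites match, so the percent identity is 29/36 × 100 = 80.6%.

80.6%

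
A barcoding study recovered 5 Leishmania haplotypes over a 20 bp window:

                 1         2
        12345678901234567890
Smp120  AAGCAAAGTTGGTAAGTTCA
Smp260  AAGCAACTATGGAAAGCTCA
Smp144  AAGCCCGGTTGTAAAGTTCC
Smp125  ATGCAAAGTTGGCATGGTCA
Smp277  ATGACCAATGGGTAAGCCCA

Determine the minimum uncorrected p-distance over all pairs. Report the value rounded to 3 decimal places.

Pairwise Hamming distances:
  Smp120 vs Smp260: 5
  Smp120 vs Smp144: 6
  Smp120 vs Smp125: 4
  Smp120 vs Smp277: 8
  Smp260 vs Smp144: 8
  Smp260 vs Smp125: 7
  Smp260 vs Smp277: 10
  Smp144 vs Smp125: 9
  Smp144 vs Smp277: 10
  Smp125 vs Smp277: 9
The smallest is 4 mismatches, between Smp120 and Smp125; p = 4/20 = 0.200.

0.200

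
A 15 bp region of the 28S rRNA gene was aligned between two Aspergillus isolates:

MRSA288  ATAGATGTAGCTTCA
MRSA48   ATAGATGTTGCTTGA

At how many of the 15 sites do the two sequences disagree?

Differing sites — 9:A/T; 14:C/G.
That gives 2 mismatches out of 15 aligned sites, so the Hamming distance is 2.

2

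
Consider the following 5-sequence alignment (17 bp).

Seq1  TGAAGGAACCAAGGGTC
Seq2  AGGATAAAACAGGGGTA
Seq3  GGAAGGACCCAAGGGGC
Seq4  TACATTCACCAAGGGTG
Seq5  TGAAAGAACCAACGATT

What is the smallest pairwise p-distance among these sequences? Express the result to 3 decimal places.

Pairwise Hamming distances:
  Seq1 vs Seq2: 7
  Seq1 vs Seq3: 3
  Seq1 vs Seq4: 6
  Seq1 vs Seq5: 4
  Seq2 vs Seq3: 9
  Seq2 vs Seq4: 8
  Seq2 vs Seq5: 9
  Seq3 vs Seq4: 9
  Seq3 vs Seq5: 7
  Seq4 vs Seq5: 8
The smallest is 3 mismatches, between Seq1 and Seq3; p = 3/17 = 0.176.

0.176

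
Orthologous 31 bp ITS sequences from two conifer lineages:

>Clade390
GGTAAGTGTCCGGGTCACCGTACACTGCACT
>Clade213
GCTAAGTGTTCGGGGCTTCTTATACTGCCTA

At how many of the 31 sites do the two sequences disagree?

10

Differing sites — 2:G/C; 10:C/T; 15:T/G; 17:A/T; 18:C/T; 20:G/T; 23:C/T; 29:A/C; 30:C/T; 31:T/A.
That gives 10 mismatches out of 31 aligned sites, so the Hamming distance is 10.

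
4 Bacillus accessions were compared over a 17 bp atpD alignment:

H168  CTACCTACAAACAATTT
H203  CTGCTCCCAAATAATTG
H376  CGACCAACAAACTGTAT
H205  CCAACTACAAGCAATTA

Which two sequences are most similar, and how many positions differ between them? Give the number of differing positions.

4

Pairwise Hamming distances:
  H168 vs H203: 6
  H168 vs H376: 5
  H168 vs H205: 4
  H203 vs H376: 10
  H203 vs H205: 9
  H376 vs H205: 8
The smallest is 4, between H168 and H205.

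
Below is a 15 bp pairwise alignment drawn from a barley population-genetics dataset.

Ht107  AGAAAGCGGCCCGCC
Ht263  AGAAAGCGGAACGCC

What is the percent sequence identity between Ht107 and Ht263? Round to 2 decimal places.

86.67%

Differing sites — 10:C/A; 11:C/A.
13 of the 15 sites match, so the percent identity is 13/15 × 100 = 86.67%.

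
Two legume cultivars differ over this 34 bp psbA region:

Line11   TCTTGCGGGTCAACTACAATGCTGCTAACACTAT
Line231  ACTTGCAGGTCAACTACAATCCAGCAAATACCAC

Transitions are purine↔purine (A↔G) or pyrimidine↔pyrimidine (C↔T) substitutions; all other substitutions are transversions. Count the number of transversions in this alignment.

4

The sequences differ at positions 1 (T/A, transversion), 7 (G/A, transition), 21 (G/C, transversion), 23 (T/A, transversion), 26 (T/A, transversion), 29 (C/T, transition), 32 (T/C, transition), 34 (T/C, transition).
Of the 8 differences, 4 transitions and 4 transversions, so the answer is 4.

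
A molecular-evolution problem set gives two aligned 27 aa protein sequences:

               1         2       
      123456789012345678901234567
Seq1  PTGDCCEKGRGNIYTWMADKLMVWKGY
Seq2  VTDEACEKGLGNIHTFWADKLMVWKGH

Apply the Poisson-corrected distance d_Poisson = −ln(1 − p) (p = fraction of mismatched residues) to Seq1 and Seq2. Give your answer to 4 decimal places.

Differing sites — 1:P/V; 3:G/D; 4:D/E; 5:C/A; 10:R/L; 14:Y/H; 16:W/F; 17:M/W; 27:Y/H.
p = 9/27 = 0.333333.
d = −ln(1 − 0.333333) = −ln(0.666667) = 0.4055.

0.4055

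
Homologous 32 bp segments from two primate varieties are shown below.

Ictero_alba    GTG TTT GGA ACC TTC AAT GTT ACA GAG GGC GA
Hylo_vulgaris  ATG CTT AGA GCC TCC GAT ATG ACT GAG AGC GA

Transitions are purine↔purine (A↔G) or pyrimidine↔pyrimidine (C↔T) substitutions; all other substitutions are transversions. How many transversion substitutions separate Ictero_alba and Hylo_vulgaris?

2

Differing sites — 1:G/A (Ti); 4:T/C (Ti); 7:G/A (Ti); 10:A/G (Ti); 14:T/C (Ti); 16:A/G (Ti); 19:G/A (Ti); 21:T/G (Tv); 24:A/T (Tv); 28:G/A (Ti).
Of the 10 differences, 8 transitions and 2 transversions, so the answer is 2.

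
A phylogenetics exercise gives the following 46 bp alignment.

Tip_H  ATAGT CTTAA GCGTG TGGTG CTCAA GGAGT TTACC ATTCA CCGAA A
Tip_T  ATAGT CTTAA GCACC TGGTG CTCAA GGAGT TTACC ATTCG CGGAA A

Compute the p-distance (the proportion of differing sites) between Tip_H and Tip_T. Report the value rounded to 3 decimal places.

0.109

Mismatches occur at site 13 (G/A), site 14 (T/C), site 15 (G/C), site 40 (A/G), site 42 (C/G).
There are 5 differences over 46 sites, so p = 5/46 = 0.109.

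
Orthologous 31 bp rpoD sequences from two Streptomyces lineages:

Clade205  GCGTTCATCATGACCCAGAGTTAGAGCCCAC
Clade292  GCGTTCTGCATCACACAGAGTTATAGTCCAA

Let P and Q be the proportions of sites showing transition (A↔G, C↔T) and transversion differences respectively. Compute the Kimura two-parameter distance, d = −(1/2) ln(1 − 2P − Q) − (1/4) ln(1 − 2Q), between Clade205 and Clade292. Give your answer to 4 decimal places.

0.2716

Mismatches occur at site 7 (A→T, transversion), site 8 (T→G, transversion), site 12 (G→C, transversion), site 15 (C→A, transversion), site 24 (G→T, transversion), site 27 (C→T, transition), site 31 (C→A, transversion).
Of the 7 differences, 1 transition and 6 transversions over 31 sites: P = 1/31 = 0.032258, Q = 6/31 = 0.193548.
d = −0.5·ln(0.741936) − 0.25·ln(0.612904) = −0.5·(-0.298492) − 0.25·(-0.489547) = 0.2716.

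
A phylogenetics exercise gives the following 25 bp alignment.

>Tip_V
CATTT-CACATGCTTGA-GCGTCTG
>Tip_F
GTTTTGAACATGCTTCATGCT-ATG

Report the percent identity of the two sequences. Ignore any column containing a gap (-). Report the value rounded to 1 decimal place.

72.7%

Excluding the 3 gap columns leaves 22 comparable sites.
Mismatches occur at site 1 (C↔G), site 2 (A↔T), site 7 (C↔A), site 16 (G↔C), site 21 (G↔T), site 23 (C↔A).
16 of the 22 comparable sites match, so the percent identity is 16/22 × 100 = 72.7%.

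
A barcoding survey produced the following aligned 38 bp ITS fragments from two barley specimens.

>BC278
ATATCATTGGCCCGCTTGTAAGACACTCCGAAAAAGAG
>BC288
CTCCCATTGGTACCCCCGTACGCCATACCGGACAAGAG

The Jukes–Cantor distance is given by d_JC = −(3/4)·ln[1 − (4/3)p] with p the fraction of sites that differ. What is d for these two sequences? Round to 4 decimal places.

Mismatches occur at site 1 (A/C), site 3 (A/C), site 4 (T/C), site 11 (C/T), site 12 (C/A), site 14 (G/C), site 16 (T/C), site 17 (T/C), site 21 (A/C), site 23 (A/C), site 26 (C/T), site 27 (T/A), site 31 (A/G), site 33 (A/C).
p = 14/38 = 0.368421.
d = −0.75 · ln(1 − (4/3)·0.368421) = −0.75 · ln(0.508772) = −0.75 · (-0.675755) = 0.5068.

0.5068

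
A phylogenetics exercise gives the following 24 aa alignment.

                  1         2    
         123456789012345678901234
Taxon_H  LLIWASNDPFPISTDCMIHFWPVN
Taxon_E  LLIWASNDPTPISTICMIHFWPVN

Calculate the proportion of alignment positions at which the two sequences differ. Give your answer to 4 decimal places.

0.0833

Mismatches occur at site 10 (F↔T), site 15 (D↔I).
There are 2 differences over 24 sites, so p = 2/24 = 0.0833.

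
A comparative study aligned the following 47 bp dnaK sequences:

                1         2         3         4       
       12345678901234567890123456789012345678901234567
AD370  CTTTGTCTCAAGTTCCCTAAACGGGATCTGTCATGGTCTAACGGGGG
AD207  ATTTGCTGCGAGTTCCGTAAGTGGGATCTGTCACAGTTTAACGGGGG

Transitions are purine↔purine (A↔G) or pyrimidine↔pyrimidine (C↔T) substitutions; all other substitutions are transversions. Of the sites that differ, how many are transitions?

Differing sites — 1:C/A (Tv); 6:T/C (Ti); 7:C/T (Ti); 8:T/G (Tv); 10:A/G (Ti); 17:C/G (Tv); 21:A/G (Ti); 22:C/T (Ti); 34:T/C (Ti); 35:G/A (Ti); 38:C/T (Ti).
Of the 11 differences, 8 transitions and 3 transversions, so the answer is 8.

8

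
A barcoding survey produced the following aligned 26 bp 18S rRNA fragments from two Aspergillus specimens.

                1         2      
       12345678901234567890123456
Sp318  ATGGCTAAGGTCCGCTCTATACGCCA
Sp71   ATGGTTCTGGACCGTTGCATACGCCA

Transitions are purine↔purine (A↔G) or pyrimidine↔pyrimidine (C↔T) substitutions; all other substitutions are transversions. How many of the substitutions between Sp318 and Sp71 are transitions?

3

Differing sites — 5:C/T (Ti); 7:A/C (Tv); 8:A/T (Tv); 11:T/A (Tv); 15:C/T (Ti); 17:C/G (Tv); 18:T/C (Ti).
Of the 7 differences, 3 transitions and 4 transversions, so the answer is 3.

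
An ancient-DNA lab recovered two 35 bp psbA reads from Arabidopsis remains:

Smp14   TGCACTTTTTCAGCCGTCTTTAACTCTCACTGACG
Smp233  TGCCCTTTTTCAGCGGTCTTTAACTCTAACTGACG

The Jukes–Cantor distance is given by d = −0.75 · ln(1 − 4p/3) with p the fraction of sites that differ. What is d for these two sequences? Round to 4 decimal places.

0.0910

Differing sites — 4:A/C; 15:C/G; 28:C/A.
p = 3/35 = 0.085714.
d = −0.75 · ln(1 − (4/3)·0.085714) = −0.75 · ln(0.885715) = −0.75 · (-0.121360) = 0.0910.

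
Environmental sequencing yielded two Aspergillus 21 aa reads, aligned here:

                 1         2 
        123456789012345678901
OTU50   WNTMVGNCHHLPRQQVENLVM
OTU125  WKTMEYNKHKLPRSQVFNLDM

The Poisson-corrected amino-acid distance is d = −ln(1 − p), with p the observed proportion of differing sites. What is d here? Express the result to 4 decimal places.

The sequences differ at positions 2 (N/K), 5 (V/E), 6 (G/Y), 8 (C/K), 10 (H/K), 14 (Q/S), 17 (E/F), 20 (V/D).
p = 8/21 = 0.380952.
d = −ln(1 − 0.380952) = −ln(0.619048) = 0.4796.

0.4796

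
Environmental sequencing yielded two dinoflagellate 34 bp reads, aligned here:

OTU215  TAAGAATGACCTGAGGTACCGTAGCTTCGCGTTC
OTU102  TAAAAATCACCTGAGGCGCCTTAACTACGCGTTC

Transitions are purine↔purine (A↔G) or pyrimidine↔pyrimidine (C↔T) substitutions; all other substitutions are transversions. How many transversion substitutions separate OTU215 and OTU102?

3

Mismatches occur at site 4 (G/A, transition), site 8 (G/C, transversion), site 17 (T/C, transition), site 18 (A/G, transition), site 21 (G/T, transversion), site 24 (G/A, transition), site 27 (T/A, transversion).
Of the 7 differences, 4 transitions and 3 transversions, so the answer is 3.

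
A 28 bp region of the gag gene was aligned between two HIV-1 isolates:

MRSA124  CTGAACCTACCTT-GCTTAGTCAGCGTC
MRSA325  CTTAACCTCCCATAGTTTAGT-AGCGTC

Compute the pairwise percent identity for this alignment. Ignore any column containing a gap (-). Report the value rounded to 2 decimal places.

84.62%

Excluding the 2 gap columns leaves 26 comparable sites.
Mismatches occur at site 3 (G/T), site 9 (A/C), site 12 (T/A), site 16 (C/T).
22 of the 26 comparable sites match, so the percent identity is 22/26 × 100 = 84.62%.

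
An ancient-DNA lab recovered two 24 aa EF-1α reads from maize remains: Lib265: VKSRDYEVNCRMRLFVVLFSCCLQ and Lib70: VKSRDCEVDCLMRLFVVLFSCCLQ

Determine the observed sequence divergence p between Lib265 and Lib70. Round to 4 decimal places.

0.1250

Mismatches occur at site 6 (Y→C), site 9 (N→D), site 11 (R→L).
There are 3 differences over 24 sites, so p = 3/24 = 0.1250.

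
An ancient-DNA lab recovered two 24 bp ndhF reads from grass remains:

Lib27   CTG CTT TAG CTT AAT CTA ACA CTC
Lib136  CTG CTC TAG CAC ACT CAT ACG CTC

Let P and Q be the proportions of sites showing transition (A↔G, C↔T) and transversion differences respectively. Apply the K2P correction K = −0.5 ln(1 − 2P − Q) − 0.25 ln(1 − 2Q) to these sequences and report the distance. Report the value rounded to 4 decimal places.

0.3709

Differing sites — 6:T/C (Ti); 11:T/A (Tv); 12:T/C (Ti); 14:A/C (Tv); 17:T/A (Tv); 18:A/T (Tv); 21:A/G (Ti).
Of the 7 differences, 3 transitions and 4 transversions over 24 sites: P = 3/24 = 0.125000, Q = 4/24 = 0.166667.
d = −0.5·ln(0.583333) − 0.25·ln(0.666666) = −0.5·(-0.538997) − 0.25·(-0.405466) = 0.3709.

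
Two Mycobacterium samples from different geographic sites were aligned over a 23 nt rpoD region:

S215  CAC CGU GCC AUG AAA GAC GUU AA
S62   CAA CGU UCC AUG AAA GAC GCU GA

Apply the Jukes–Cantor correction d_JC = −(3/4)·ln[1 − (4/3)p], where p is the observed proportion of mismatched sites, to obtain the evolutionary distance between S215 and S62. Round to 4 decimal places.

0.1979

Mismatches occur at site 3 (C↔A), site 7 (G↔U), site 20 (U↔C), site 22 (A↔G).
p = 4/23 = 0.173913.
d = −0.75 · ln(1 − (4/3)·0.173913) = −0.75 · ln(0.768116) = −0.75 · (-0.263815) = 0.1979.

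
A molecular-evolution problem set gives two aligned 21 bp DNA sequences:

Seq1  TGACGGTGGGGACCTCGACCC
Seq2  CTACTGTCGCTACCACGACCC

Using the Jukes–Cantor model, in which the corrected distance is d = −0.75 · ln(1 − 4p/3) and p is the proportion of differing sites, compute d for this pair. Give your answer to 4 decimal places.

0.4408

The sequences differ at positions 1 (T/C), 2 (G/T), 5 (G/T), 8 (G/C), 10 (G/C), 11 (G/T), 15 (T/A).
p = 7/21 = 0.333333.
d = −0.75 · ln(1 − (4/3)·0.333333) = −0.75 · ln(0.555556) = −0.75 · (-0.587786) = 0.4408.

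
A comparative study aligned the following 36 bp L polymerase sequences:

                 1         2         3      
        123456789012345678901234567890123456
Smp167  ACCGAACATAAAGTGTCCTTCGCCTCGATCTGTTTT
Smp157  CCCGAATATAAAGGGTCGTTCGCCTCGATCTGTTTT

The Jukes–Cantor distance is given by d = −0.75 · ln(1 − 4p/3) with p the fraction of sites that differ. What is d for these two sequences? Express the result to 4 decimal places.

0.1203

Differing sites — 1:A/C; 7:C/T; 14:T/G; 18:C/G.
p = 4/36 = 0.111111.
d = −0.75 · ln(1 − (4/3)·0.111111) = −0.75 · ln(0.851852) = −0.75 · (-0.160342) = 0.1203.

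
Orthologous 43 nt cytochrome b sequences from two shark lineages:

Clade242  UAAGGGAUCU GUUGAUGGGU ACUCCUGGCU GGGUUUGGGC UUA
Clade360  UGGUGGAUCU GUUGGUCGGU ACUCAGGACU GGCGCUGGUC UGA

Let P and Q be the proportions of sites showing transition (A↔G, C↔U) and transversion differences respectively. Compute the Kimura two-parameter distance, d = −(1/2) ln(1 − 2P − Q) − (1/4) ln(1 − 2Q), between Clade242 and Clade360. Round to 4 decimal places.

Differing sites — 2:A/G (Ti); 3:A/G (Ti); 4:G/U (Tv); 15:A/G (Ti); 17:G/C (Tv); 25:C/A (Tv); 26:U/G (Tv); 28:G/A (Ti); 33:G/C (Tv); 34:U/G (Tv); 35:U/C (Ti); 39:G/U (Tv); 42:U/G (Tv).
Of the 13 differences, 5 transitions and 8 transversions over 43 sites: P = 5/43 = 0.116279, Q = 8/43 = 0.186047.
d = −0.5·ln(0.581395) − 0.25·ln(0.627906) = −0.5·(-0.542325) − 0.25·(-0.465365) = 0.3875.

0.3875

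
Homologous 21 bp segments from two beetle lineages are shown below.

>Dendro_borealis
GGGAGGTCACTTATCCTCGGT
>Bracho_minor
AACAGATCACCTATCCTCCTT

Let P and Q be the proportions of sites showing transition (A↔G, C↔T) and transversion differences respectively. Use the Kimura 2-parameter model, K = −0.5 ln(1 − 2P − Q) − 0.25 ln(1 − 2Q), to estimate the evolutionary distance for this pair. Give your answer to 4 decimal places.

The sequences differ at positions 1 (G/A, transition), 2 (G/A, transition), 3 (G/C, transversion), 6 (G/A, transition), 11 (T/C, transition), 19 (G/C, transversion), 20 (G/T, transversion).
Of the 7 differences, 4 transitions and 3 transversions over 21 sites: P = 4/21 = 0.190476, Q = 3/21 = 0.142857.
d = −0.5·ln(0.476191) − 0.25·ln(0.714286) = −0.5·(-0.741936) − 0.25·(-0.336472) = 0.4551.

0.4551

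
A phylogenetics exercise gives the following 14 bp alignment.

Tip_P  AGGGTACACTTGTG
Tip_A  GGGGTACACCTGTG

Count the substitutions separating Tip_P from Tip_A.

The sequences differ at positions 1 (A/G), 10 (T/C).
That gives 2 mismatches out of 14 aligned sites, so the Hamming distance is 2.

2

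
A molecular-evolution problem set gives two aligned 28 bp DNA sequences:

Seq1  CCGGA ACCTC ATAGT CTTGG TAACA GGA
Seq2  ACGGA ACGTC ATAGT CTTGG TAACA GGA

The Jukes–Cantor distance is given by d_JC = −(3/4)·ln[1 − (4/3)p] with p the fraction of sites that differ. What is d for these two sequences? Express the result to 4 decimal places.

Mismatches occur at site 1 (C↔A), site 8 (C↔G).
p = 2/28 = 0.071429.
d = −0.75 · ln(1 − (4/3)·0.071429) = −0.75 · ln(0.904761) = −0.75 · (-0.100084) = 0.0751.

0.0751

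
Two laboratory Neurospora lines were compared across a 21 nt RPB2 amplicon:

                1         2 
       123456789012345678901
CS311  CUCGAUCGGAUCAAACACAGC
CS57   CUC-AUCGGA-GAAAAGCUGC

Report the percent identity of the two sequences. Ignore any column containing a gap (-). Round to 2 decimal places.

78.95%

Excluding the 2 gap columns leaves 19 comparable sites.
Differing sites — 12:C/G; 16:C/A; 17:A/G; 19:A/U.
15 of the 19 comparable sites match, so the percent identity is 15/19 × 100 = 78.95%.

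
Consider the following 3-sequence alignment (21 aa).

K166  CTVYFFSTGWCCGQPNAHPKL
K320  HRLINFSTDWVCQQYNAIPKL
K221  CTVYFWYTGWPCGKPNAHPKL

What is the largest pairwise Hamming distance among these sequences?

Pairwise Hamming distances:
  K166 vs K320: 10
  K166 vs K221: 4
  K320 vs K221: 13
The largest is 13, between K320 and K221.

13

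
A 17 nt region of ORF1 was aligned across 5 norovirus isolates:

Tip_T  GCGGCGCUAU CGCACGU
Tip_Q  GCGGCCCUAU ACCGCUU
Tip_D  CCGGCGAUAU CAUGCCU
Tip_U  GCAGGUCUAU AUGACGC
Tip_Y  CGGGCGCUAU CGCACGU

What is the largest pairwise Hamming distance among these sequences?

Pairwise Hamming distances:
  Tip_T vs Tip_Q: 5
  Tip_T vs Tip_D: 6
  Tip_T vs Tip_U: 7
  Tip_T vs Tip_Y: 2
  Tip_Q vs Tip_D: 7
  Tip_Q vs Tip_U: 8
  Tip_Q vs Tip_Y: 7
  Tip_D vs Tip_U: 11
  Tip_D vs Tip_Y: 6
  Tip_U vs Tip_Y: 9
The largest is 11, between Tip_D and Tip_U.

11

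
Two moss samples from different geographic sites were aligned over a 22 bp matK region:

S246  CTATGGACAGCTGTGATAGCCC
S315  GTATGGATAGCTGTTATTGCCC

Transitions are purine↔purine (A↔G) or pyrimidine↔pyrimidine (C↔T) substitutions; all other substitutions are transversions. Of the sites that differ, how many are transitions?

Mismatches occur at site 1 (C→G, transversion), site 8 (C→T, transition), site 15 (G→T, transversion), site 18 (A→T, transversion).
Of the 4 differences, 1 transition and 3 transversions, so the answer is 1.

1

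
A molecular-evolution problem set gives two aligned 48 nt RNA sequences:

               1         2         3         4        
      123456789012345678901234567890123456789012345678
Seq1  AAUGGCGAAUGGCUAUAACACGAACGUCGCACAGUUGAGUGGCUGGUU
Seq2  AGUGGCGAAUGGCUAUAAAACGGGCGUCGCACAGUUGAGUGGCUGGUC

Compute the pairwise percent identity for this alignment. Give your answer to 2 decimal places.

Differing sites — 2:A/G; 19:C/A; 23:A/G; 24:A/G; 48:U/C.
43 of the 48 sites match, so the percent identity is 43/48 × 100 = 89.58%.

89.58%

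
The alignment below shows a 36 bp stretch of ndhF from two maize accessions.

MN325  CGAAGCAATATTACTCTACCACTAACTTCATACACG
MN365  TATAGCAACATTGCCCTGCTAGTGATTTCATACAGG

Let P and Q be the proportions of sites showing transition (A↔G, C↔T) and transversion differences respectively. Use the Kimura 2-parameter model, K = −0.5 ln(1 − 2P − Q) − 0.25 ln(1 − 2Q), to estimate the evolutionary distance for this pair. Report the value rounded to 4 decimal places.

0.4833

Mismatches occur at site 1 (C→T, transition), site 2 (G→A, transition), site 3 (A→T, transversion), site 9 (T→C, transition), site 13 (A→G, transition), site 15 (T→C, transition), site 18 (A→G, transition), site 20 (C→T, transition), site 22 (C→G, transversion), site 24 (A→G, transition), site 26 (C→T, transition), site 35 (C→G, transversion).
Of the 12 differences, 9 transitions and 3 transversions over 36 sites: P = 9/36 = 0.250000, Q = 3/36 = 0.083333.
d = −0.5·ln(0.416667) − 0.25·ln(0.833334) = −0.5·(-0.875468) − 0.25·(-0.182321) = 0.4833.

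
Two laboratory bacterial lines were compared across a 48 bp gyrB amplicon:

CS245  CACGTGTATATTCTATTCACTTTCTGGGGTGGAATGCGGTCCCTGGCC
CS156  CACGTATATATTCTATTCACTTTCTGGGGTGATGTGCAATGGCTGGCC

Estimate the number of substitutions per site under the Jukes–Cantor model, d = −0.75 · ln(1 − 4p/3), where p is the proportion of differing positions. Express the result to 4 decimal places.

Differing sites — 6:G/A; 32:G/A; 33:A/T; 34:A/G; 38:G/A; 39:G/A; 41:C/G; 42:C/G.
p = 8/48 = 0.166667.
d = −0.75 · ln(1 − (4/3)·0.166667) = −0.75 · ln(0.777777) = −0.75 · (-0.251315) = 0.1885.

0.1885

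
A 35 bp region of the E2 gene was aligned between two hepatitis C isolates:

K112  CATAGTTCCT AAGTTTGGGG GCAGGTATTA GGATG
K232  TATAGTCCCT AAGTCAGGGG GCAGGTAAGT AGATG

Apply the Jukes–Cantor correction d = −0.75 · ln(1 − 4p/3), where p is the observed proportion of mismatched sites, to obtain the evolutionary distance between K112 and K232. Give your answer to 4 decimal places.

Mismatches occur at site 1 (C→T), site 7 (T→C), site 15 (T→C), site 16 (T→A), site 28 (T→A), site 29 (T→G), site 30 (A→T), site 31 (G→A).
p = 8/35 = 0.228571.
d = −0.75 · ln(1 − (4/3)·0.228571) = −0.75 · ln(0.695239) = −0.75 · (-0.363500) = 0.2726.

0.2726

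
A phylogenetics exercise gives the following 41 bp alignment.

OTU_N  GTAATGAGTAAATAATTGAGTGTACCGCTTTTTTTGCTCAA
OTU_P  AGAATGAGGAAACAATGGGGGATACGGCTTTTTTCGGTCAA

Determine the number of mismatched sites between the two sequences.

11

Differing sites — 1:G/A; 2:T/G; 9:T/G; 13:T/C; 17:T/G; 19:A/G; 21:T/G; 22:G/A; 26:C/G; 35:T/C; 37:C/G.
That gives 11 mismatches out of 41 aligned sites, so the Hamming distance is 11.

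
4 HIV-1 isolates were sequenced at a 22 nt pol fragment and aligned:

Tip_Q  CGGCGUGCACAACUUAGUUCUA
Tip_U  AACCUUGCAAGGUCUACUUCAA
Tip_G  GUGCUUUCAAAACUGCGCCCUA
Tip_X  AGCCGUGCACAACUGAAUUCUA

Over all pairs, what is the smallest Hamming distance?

4

Pairwise Hamming distances:
  Tip_Q vs Tip_U: 11
  Tip_Q vs Tip_G: 9
  Tip_Q vs Tip_X: 4
  Tip_U vs Tip_G: 14
  Tip_U vs Tip_X: 10
  Tip_G vs Tip_X: 10
The smallest is 4, between Tip_Q and Tip_X.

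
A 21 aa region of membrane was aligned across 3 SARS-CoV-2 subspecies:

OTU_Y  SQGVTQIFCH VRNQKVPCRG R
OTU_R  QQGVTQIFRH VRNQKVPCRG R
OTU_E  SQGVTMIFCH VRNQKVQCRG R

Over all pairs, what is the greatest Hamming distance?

4

Pairwise Hamming distances:
  OTU_Y vs OTU_R: 2
  OTU_Y vs OTU_E: 2
  OTU_R vs OTU_E: 4
The largest is 4, between OTU_R and OTU_E.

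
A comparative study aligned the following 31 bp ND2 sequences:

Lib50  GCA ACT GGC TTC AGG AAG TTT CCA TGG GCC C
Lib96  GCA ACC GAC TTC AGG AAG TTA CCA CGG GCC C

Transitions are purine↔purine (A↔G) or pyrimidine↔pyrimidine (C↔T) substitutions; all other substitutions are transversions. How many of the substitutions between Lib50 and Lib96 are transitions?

3

The sequences differ at positions 6 (T/C, transition), 8 (G/A, transition), 21 (T/A, transversion), 25 (T/C, transition).
Of the 4 differences, 3 transitions and 1 transversion, so the answer is 3.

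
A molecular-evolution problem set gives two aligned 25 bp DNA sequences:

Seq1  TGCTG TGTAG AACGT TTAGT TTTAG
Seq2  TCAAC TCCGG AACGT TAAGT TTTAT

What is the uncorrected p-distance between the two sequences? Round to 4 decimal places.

The sequences differ at positions 2 (G/C), 3 (C/A), 4 (T/A), 5 (G/C), 7 (G/C), 8 (T/C), 9 (A/G), 17 (T/A), 25 (G/T).
There are 9 differences over 25 sites, so p = 9/25 = 0.3600.

0.3600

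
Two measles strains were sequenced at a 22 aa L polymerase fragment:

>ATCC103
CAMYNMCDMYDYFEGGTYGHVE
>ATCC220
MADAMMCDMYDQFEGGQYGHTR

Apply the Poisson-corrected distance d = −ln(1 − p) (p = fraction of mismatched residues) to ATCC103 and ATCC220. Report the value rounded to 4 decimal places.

Differing sites — 1:C/M; 3:M/D; 4:Y/A; 5:N/M; 12:Y/Q; 17:T/Q; 21:V/T; 22:E/R.
p = 8/22 = 0.363636.
d = −ln(1 − 0.363636) = −ln(0.636364) = 0.4520.

0.4520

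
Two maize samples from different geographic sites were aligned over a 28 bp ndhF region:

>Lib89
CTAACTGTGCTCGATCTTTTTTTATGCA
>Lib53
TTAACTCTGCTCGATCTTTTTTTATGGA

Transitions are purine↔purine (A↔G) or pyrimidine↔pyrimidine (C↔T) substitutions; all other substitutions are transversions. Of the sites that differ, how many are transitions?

Differing sites — 1:C/T (Ti); 7:G/C (Tv); 27:C/G (Tv).
Of the 3 differences, 1 transition and 2 transversions, so the answer is 1.

1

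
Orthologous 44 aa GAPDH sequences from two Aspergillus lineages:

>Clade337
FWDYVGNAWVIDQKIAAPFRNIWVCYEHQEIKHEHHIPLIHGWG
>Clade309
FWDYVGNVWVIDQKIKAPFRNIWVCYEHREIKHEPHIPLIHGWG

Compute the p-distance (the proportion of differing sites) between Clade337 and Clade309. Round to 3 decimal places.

0.091

Differing sites — 8:A/V; 16:A/K; 29:Q/R; 35:H/P.
There are 4 differences over 44 sites, so p = 4/44 = 0.091.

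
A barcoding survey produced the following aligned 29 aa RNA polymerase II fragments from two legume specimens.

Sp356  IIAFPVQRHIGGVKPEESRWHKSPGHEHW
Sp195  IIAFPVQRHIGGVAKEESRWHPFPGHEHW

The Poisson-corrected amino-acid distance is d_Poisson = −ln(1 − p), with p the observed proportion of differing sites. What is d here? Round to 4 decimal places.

0.1484

The sequences differ at positions 14 (K/A), 15 (P/K), 22 (K/P), 23 (S/F).
p = 4/29 = 0.137931.
d = −ln(1 − 0.137931) = −ln(0.862069) = 0.1484.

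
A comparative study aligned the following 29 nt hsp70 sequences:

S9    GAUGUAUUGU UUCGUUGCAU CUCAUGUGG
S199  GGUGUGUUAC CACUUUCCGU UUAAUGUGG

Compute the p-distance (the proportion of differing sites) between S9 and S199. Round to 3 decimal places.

Mismatches occur at site 2 (A↔G), site 6 (A↔G), site 9 (G↔A), site 10 (U↔C), site 11 (U↔C), site 12 (U↔A), site 14 (G↔U), site 17 (G↔C), site 19 (A↔G), site 21 (C↔U), site 23 (C↔A).
There are 11 differences over 29 sites, so p = 11/29 = 0.379.

0.379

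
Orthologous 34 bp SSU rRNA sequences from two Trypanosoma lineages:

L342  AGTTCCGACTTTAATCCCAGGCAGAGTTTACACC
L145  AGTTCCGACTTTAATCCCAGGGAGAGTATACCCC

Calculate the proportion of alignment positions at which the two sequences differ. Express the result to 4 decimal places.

The sequences differ at positions 22 (C/G), 28 (T/A), 32 (A/C).
There are 3 differences over 34 sites, so p = 3/34 = 0.0882.

0.0882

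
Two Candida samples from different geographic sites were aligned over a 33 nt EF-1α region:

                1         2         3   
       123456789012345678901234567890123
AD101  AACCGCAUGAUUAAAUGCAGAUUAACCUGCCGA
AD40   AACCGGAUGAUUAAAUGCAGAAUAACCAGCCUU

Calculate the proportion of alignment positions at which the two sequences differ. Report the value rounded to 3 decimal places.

The sequences differ at positions 6 (C/G), 22 (U/A), 28 (U/A), 32 (G/U), 33 (A/U).
There are 5 differences over 33 sites, so p = 5/33 = 0.152.

0.152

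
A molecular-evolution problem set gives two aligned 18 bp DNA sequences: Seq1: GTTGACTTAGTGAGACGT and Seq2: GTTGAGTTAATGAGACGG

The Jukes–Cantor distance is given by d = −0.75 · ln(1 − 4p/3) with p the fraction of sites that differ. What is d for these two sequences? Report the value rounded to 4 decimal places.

0.1885

The sequences differ at positions 6 (C/G), 10 (G/A), 18 (T/G).
p = 3/18 = 0.166667.
d = −0.75 · ln(1 − (4/3)·0.166667) = −0.75 · ln(0.777777) = −0.75 · (-0.251315) = 0.1885.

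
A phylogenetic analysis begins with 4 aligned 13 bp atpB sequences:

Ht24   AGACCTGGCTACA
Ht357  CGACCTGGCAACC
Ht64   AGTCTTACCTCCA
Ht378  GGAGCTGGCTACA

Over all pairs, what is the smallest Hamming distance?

Pairwise Hamming distances:
  Ht24 vs Ht357: 3
  Ht24 vs Ht64: 5
  Ht24 vs Ht378: 2
  Ht357 vs Ht64: 8
  Ht357 vs Ht378: 4
  Ht64 vs Ht378: 7
The smallest is 2, between Ht24 and Ht378.

2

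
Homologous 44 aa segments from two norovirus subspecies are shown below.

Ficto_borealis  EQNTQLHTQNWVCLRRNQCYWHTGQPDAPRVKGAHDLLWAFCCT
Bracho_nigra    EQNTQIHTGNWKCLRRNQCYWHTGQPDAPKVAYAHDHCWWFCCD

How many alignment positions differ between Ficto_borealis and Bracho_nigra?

The sequences differ at positions 6 (L/I), 9 (Q/G), 12 (V/K), 30 (R/K), 32 (K/A), 33 (G/Y), 37 (L/H), 38 (L/C), 40 (A/W), 44 (T/D).
That gives 10 mismatches out of 44 aligned sites, so the Hamming distance is 10.

10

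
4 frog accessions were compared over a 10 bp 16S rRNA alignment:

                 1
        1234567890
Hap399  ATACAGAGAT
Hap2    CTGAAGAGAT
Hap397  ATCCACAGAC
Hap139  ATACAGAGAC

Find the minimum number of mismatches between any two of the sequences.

Pairwise Hamming distances:
  Hap399 vs Hap2: 3
  Hap399 vs Hap397: 3
  Hap399 vs Hap139: 1
  Hap2 vs Hap397: 5
  Hap2 vs Hap139: 4
  Hap397 vs Hap139: 2
The smallest is 1, between Hap399 and Hap139.

1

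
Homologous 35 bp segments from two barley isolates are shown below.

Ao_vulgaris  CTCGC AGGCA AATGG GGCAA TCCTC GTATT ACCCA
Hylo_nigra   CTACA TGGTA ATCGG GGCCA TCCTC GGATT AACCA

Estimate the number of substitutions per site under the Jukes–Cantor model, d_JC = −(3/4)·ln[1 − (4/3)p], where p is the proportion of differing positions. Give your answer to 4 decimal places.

Mismatches occur at site 3 (C↔A), site 4 (G↔C), site 5 (C↔A), site 6 (A↔T), site 9 (C↔T), site 12 (A↔T), site 13 (T↔C), site 19 (A↔C), site 27 (T↔G), site 32 (C↔A).
p = 10/35 = 0.285714.
d = −0.75 · ln(1 − (4/3)·0.285714) = −0.75 · ln(0.619048) = −0.75 · (-0.479572) = 0.3597.

0.3597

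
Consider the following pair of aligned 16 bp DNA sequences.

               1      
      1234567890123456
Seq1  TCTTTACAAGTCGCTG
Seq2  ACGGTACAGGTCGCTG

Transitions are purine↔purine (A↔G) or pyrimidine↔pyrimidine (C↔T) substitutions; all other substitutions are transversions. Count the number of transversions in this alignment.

3

The sequences differ at positions 1 (T/A, transversion), 3 (T/G, transversion), 4 (T/G, transversion), 9 (A/G, transition).
Of the 4 differences, 1 transition and 3 transversions, so the answer is 3.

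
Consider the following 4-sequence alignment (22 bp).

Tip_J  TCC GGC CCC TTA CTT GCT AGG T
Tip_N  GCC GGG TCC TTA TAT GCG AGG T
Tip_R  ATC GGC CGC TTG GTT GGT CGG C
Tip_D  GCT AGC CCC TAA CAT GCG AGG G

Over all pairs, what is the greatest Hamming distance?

13

Pairwise Hamming distances:
  Tip_J vs Tip_N: 6
  Tip_J vs Tip_R: 8
  Tip_J vs Tip_D: 7
  Tip_N vs Tip_R: 12
  Tip_N vs Tip_D: 7
  Tip_R vs Tip_D: 13
The largest is 13, between Tip_R and Tip_D.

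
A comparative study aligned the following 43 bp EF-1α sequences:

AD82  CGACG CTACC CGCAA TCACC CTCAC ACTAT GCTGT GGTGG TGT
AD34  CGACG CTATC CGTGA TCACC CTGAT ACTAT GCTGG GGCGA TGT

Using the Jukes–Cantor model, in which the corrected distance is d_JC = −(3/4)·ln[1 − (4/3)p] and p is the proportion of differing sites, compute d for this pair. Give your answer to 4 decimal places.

Differing sites — 9:C/T; 13:C/T; 14:A/G; 23:C/G; 25:C/T; 35:T/G; 38:T/C; 40:G/A.
p = 8/43 = 0.186047.
d = −0.75 · ln(1 − (4/3)·0.186047) = −0.75 · ln(0.751937) = −0.75 · (-0.285103) = 0.2138.

0.2138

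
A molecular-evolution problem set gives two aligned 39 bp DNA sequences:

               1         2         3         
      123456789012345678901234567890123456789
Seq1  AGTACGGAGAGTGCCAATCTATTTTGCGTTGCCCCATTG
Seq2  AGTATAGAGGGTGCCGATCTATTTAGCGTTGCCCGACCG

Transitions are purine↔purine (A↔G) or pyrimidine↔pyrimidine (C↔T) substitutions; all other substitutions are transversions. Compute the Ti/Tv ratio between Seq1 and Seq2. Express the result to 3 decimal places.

The sequences differ at positions 5 (C/T, transition), 6 (G/A, transition), 10 (A/G, transition), 16 (A/G, transition), 25 (T/A, transversion), 35 (C/G, transversion), 37 (T/C, transition), 38 (T/C, transition).
Of the 8 differences, 6 transitions and 2 transversions, so Ti/Tv = 6/2 = 3.000.

3.000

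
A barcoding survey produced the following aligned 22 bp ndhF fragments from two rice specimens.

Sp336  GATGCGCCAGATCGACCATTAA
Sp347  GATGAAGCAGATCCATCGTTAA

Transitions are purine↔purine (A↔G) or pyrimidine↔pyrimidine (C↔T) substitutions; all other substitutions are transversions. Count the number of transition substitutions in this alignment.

3

The sequences differ at positions 5 (C/A, transversion), 6 (G/A, transition), 7 (C/G, transversion), 14 (G/C, transversion), 16 (C/T, transition), 18 (A/G, transition).
Of the 6 differences, 3 transitions and 3 transversions, so the answer is 3.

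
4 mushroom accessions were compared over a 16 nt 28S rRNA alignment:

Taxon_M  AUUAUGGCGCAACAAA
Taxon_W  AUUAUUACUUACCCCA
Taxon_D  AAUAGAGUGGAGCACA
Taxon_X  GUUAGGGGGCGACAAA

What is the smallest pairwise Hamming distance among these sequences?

4

Pairwise Hamming distances:
  Taxon_M vs Taxon_W: 7
  Taxon_M vs Taxon_D: 7
  Taxon_M vs Taxon_X: 4
  Taxon_W vs Taxon_D: 9
  Taxon_W vs Taxon_X: 11
  Taxon_D vs Taxon_X: 8
The smallest is 4, between Taxon_M and Taxon_X.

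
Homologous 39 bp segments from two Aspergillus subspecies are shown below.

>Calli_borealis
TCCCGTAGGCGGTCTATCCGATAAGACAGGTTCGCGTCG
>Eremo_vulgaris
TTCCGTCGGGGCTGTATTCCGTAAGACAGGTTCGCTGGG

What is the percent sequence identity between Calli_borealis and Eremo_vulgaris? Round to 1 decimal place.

71.8%

The sequences differ at positions 2 (C/T), 7 (A/C), 10 (C/G), 12 (G/C), 14 (C/G), 18 (C/T), 20 (G/C), 21 (A/G), 36 (G/T), 37 (T/G), 38 (C/G).
28 of the 39 sites match, so the percent identity is 28/39 × 100 = 71.8%.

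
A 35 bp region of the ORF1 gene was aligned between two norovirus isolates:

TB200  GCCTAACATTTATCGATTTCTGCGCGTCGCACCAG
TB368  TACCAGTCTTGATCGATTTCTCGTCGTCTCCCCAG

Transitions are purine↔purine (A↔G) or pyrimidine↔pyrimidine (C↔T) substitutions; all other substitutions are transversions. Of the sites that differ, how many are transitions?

Mismatches occur at site 1 (G/T, transversion), site 2 (C/A, transversion), site 4 (T/C, transition), site 6 (A/G, transition), site 7 (C/T, transition), site 8 (A/C, transversion), site 11 (T/G, transversion), site 22 (G/C, transversion), site 23 (C/G, transversion), site 24 (G/T, transversion), site 29 (G/T, transversion), site 31 (A/C, transversion).
Of the 12 differences, 3 transitions and 9 transversions, so the answer is 3.

3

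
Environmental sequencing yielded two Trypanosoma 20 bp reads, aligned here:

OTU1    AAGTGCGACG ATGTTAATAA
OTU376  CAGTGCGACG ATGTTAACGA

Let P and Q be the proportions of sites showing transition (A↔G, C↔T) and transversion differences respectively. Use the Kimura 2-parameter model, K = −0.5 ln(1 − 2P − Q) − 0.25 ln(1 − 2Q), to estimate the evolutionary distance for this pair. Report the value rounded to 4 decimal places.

0.1702

The sequences differ at positions 1 (A/C, transversion), 18 (T/C, transition), 19 (A/G, transition).
Of the 3 differences, 2 transitions and 1 transversion over 20 sites: P = 2/20 = 0.100000, Q = 1/20 = 0.050000.
d = −0.5·ln(0.750000) − 0.25·ln(0.900000) = −0.5·(-0.287682) − 0.25·(-0.105361) = 0.1702.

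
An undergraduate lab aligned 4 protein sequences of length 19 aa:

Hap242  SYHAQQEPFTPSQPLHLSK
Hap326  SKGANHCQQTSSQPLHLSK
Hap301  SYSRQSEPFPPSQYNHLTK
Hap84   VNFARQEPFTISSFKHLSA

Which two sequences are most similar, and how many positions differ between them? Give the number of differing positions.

Pairwise Hamming distances:
  Hap242 vs Hap326: 8
  Hap242 vs Hap301: 7
  Hap242 vs Hap84: 9
  Hap326 vs Hap301: 13
  Hap326 vs Hap84: 13
  Hap301 vs Hap84: 13
The smallest is 7, between Hap242 and Hap301.

7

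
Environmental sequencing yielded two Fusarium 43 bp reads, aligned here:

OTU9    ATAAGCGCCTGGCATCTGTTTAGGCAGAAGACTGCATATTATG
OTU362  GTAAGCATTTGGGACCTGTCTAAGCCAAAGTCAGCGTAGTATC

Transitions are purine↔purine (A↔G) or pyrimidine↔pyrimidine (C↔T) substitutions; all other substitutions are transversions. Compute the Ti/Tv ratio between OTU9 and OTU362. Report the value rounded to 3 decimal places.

1.500

Differing sites — 1:A/G (Ti); 7:G/A (Ti); 8:C/T (Ti); 9:C/T (Ti); 13:C/G (Tv); 15:T/C (Ti); 20:T/C (Ti); 23:G/A (Ti); 26:A/C (Tv); 27:G/A (Ti); 31:A/T (Tv); 33:T/A (Tv); 36:A/G (Ti); 39:T/G (Tv); 43:G/C (Tv).
Of the 15 differences, 9 transitions and 6 transversions, so Ti/Tv = 9/6 = 1.500.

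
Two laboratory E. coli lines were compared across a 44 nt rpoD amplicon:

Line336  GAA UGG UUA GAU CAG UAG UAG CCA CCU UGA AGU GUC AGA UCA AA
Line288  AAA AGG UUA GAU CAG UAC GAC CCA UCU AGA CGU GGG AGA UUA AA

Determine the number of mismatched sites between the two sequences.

11

Mismatches occur at site 1 (G→A), site 4 (U→A), site 18 (G→C), site 19 (U→G), site 21 (G→C), site 25 (C→U), site 28 (U→A), site 31 (A→C), site 35 (U→G), site 36 (C→G), site 41 (C→U).
That gives 11 mismatches out of 44 aligned sites, so the Hamming distance is 11.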